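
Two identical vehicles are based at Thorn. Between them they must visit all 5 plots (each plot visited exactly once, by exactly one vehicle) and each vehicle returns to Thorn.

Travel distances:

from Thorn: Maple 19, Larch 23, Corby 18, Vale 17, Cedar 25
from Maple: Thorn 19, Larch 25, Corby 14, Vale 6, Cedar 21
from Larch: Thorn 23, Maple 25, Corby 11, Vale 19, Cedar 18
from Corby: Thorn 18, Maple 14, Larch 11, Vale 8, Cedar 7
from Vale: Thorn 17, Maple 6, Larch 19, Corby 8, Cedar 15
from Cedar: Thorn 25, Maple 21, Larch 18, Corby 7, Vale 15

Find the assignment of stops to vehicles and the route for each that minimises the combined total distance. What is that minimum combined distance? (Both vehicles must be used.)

108 — the smallest possible combined total.

Check every non-empty split of the stops between the two vehicles; for each half take its own optimal tour:
  {Maple} + {Larch, Corby, Vale, Cedar}: 38 + 73 = 111
  {Larch} + {Maple, Corby, Vale, Cedar}: 46 + 65 = 111
  {Maple, Larch} + {Corby, Vale, Cedar}: 67 + 57 = 124
  {Corby} + {Maple, Larch, Vale, Cedar}: 36 + 81 = 117
  {Maple, Corby} + {Larch, Vale, Cedar}: 51 + 73 = 124
  {Larch, Corby} + {Maple, Vale, Cedar}: 52 + 65 = 117
  … (15 splits in total)
  {Maple, Vale} + {Larch, Corby, Cedar}: 42 + 66 = 108  ← best
Best: vehicle 1 Thorn → Maple → Vale → Thorn = 42; vehicle 2 Thorn → Larch → Corby → Cedar → Thorn = 66; combined 108.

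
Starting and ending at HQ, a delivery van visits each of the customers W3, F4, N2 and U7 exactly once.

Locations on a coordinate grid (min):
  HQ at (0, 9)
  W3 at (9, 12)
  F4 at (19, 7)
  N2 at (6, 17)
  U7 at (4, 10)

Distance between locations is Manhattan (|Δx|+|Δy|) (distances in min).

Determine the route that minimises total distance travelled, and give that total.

58 min — the shortest possible round trip.

HQ - W3 - F4 - N2 - U7 - HQ: 12+15+23+9+5 = 64
HQ - W3 - F4 - U7 - N2 - HQ: 12+15+18+9+14 = 68
HQ - W3 - N2 - F4 - U7 - HQ: 12+8+23+18+5 = 66
HQ - W3 - N2 - U7 - F4 - HQ: 12+8+9+18+21 = 68
HQ - W3 - U7 - F4 - N2 - HQ: 12+7+18+23+14 = 74
HQ - W3 - U7 - N2 - F4 - HQ: 12+7+9+23+21 = 72
HQ - F4 - W3 - N2 - U7 - HQ: 21+15+8+9+5 = 58
HQ - F4 - W3 - U7 - N2 - HQ: 21+15+7+9+14 = 66
HQ - F4 - N2 - W3 - U7 - HQ: 21+23+8+7+5 = 64
HQ - F4 - U7 - W3 - N2 - HQ: 21+18+7+8+14 = 68
HQ - N2 - W3 - F4 - U7 - HQ: 14+8+15+18+5 = 60
HQ - N2 - F4 - W3 - U7 - HQ: 14+23+15+7+5 = 64
The minimum is 58.
One optimal route: HQ → F4 → W3 → N2 → U7 → HQ (or its reverse).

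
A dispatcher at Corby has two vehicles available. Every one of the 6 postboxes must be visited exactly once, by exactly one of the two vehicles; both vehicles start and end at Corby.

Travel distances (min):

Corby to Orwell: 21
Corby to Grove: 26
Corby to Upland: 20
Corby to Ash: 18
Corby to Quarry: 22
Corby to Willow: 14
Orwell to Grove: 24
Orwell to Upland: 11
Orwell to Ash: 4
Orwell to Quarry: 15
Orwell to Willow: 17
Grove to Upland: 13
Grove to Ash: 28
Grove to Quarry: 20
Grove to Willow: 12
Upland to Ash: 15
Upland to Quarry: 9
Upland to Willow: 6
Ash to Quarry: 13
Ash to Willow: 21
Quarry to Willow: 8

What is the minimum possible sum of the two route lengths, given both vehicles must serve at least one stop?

Try each way of splitting the stops between the two vehicles (each non-empty) and, for each split, find the best tour for each vehicle:
  {Orwell} + {Grove, Upland, Ash, Quarry, Willow}: 42 + 79 = 121
  {Grove} + {Orwell, Upland, Ash, Quarry, Willow}: 52 + 64 = 116
  {Orwell, Grove} + {Upland, Ash, Quarry, Willow}: 71 + 60 = 131
  {Upland} + {Orwell, Grove, Ash, Quarry, Willow}: 40 + 83 = 123
  {Orwell, Upland} + {Grove, Ash, Quarry, Willow}: 52 + 77 = 129
  {Grove, Upland} + {Orwell, Ash, Quarry, Willow}: 59 + 59 = 118
  … (31 splits in total)
  {Orwell, Ash} + {Grove, Upland, Quarry, Willow}: 43 + 70 = 113  ← best
Best: vehicle 1 Corby → Orwell → Ash → Corby = 43; vehicle 2 Corby → Grove → Upland → Quarry → Willow → Corby = 70; combined 113.

113 min — the smallest possible combined total.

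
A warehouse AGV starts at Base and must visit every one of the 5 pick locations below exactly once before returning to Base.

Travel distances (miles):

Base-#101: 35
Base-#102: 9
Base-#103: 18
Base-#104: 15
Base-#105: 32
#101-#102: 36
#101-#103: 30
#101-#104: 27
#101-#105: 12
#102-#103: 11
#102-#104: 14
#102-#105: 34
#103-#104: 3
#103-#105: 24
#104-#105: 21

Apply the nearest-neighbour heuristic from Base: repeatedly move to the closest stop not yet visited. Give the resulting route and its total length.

91 miles along Base → #102 → #103 → #104 → #105 → #101 → Base.

Base → [#102:9 / #104:15 / #103:18 / #105:32 / #101:35] → #102 (9)
#102 → [#103:11 / #104:14 / #105:34 / #101:36] → #103 (11)
#103 → [#104:3 / #105:24 / #101:30] → #104 (3)
#104 → [#105:21 / #101:27] → #105 (21)
#105 → [#101:12] → #101 (12)
Return #101→Base: 35.
Total = 9 + 11 + 3 + 21 + 12 + 35 = 91.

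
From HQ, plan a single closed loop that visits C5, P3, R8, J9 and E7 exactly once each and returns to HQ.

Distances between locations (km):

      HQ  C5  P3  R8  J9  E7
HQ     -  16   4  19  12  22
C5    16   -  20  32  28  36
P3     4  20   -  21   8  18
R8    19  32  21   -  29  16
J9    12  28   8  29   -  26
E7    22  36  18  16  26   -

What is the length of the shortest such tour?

102 km — the shortest possible round trip.

HQ - C5 - P3 - R8 - J9 - E7 - HQ: 16+20+21+29+26+22 = 134
HQ - C5 - P3 - R8 - E7 - J9 - HQ: 16+20+21+16+26+12 = 111
HQ - C5 - P3 - J9 - R8 - E7 - HQ: 16+20+8+29+16+22 = 111
HQ - C5 - P3 - J9 - E7 - R8 - HQ: 16+20+8+26+16+19 = 105
HQ - C5 - P3 - E7 - R8 - J9 - HQ: 16+20+18+16+29+12 = 111
HQ - C5 - P3 - E7 - J9 - R8 - HQ: 16+20+18+26+29+19 = 128
HQ - C5 - R8 - P3 - J9 - E7 - HQ: 16+32+21+8+26+22 = 125
HQ - C5 - R8 - P3 - E7 - J9 - HQ: 16+32+21+18+26+12 = 125
HQ - C5 - R8 - J9 - P3 - E7 - HQ: 16+32+29+8+18+22 = 125
HQ - C5 - R8 - J9 - E7 - P3 - HQ: 16+32+29+26+18+4 = 125
HQ - C5 - R8 - E7 - P3 - J9 - HQ: 16+32+16+18+8+12 = 102
HQ - C5 - R8 - E7 - J9 - P3 - HQ: 16+32+16+26+8+4 = 102
HQ - C5 - J9 - P3 - R8 - E7 - HQ: 16+28+8+21+16+22 = 111
HQ - C5 - J9 - P3 - E7 - R8 - HQ: 16+28+8+18+16+19 = 105
… (46 more)
The minimum is 102.
One optimal route: HQ → C5 → R8 → E7 → P3 → J9 → HQ (or its reverse).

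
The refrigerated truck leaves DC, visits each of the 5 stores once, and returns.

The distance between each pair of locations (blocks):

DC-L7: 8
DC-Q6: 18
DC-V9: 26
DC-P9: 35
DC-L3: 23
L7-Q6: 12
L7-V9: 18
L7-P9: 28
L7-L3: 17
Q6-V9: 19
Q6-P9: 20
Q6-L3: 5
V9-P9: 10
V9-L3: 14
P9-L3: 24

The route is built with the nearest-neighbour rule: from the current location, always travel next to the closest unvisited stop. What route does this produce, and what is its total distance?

Nearest-neighbour total = 84 blocks; route DC → L7 → Q6 → L3 → V9 → P9 → DC.

From DC: distances to unvisited — L7=8, Q6=18, L3=23, V9=26, P9=35. Nearest is L7 (8).
From L7: distances to unvisited — Q6=12, L3=17, V9=18, P9=28. Nearest is Q6 (12).
From Q6: distances to unvisited — L3=5, V9=19, P9=20. Nearest is L3 (5).
From L3: distances to unvisited — V9=14, P9=24. Nearest is V9 (14).
From V9: distances to unvisited — P9=10. Nearest is P9 (10).
Return P9→DC: 35.
Total = 8 + 12 + 5 + 14 + 10 + 35 = 84.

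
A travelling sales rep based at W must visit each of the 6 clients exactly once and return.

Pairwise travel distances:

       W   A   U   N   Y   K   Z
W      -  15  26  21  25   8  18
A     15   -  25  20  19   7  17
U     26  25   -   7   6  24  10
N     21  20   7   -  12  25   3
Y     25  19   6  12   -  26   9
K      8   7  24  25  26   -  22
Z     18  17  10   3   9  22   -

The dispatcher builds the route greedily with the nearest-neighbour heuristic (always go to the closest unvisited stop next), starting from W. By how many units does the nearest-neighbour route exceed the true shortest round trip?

Excess over optimum: 5.

From W: K=8, A=15, Z=18, N=21, Y=25, U=26 → choose K (8).
From K: A=7, Z=22, U=24, N=25, Y=26 → choose A (7).
From A: Z=17, Y=19, N=20, U=25 → choose Z (17).
From Z: N=3, Y=9, U=10 → choose N (3).
From N: U=7, Y=12 → choose U (7).
From U: Y=6 → choose Y (6).
NN route W → K → A → Z → N → U → Y → W costs 73.
Optimal: W → K → A → Y → U → N → Z → W costs 68 (by enumerating all 360 distinct tours).
Excess = 73 − 68 = 5.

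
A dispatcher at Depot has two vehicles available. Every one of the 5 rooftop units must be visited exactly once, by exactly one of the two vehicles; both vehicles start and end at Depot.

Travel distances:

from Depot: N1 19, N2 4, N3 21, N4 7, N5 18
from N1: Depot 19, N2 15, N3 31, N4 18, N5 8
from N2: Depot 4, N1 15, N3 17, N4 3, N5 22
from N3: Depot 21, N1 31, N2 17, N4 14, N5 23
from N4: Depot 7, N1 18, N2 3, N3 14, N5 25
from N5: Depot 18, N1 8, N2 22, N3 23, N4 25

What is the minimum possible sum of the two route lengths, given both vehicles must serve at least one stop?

Try each way of splitting the stops between the two vehicles (each non-empty) and, for each split, find the best tour for each vehicle:
  {N1} + {N2, N3, N4, N5}: 38 + 62 = 100
  {N2} + {N1, N3, N4, N5}: 8 + 71 = 79
  {N1, N2} + {N3, N4, N5}: 38 + 62 = 100
  {N3} + {N1, N2, N4, N5}: 42 + 51 = 93
  {N1, N3} + {N2, N4, N5}: 71 + 50 = 121
  {N2, N3} + {N1, N4, N5}: 42 + 51 = 93
  … (15 splits in total)
Best: vehicle 1 Depot → N2 → Depot = 8; vehicle 2 Depot → N1 → N5 → N3 → N4 → Depot = 71; combined 79.

79 — the smallest possible combined total.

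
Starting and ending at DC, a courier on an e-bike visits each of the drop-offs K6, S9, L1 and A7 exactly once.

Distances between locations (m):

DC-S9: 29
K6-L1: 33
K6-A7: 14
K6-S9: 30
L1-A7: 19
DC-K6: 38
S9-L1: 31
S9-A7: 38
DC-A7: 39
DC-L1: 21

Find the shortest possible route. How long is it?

With 4 stops there are 4!/2 = 12 distinct round trips (a route and its reverse cost the same).
DC → K6 → S9 → L1 → A7 → DC: 38+30+31+19+39 = 157
DC → K6 → S9 → A7 → L1 → DC: 38+30+38+19+21 = 146
DC → K6 → L1 → S9 → A7 → DC: 38+33+31+38+39 = 179
DC → K6 → L1 → A7 → S9 → DC: 38+33+19+38+29 = 157
DC → K6 → A7 → S9 → L1 → DC: 38+14+38+31+21 = 142
DC → K6 → A7 → L1 → S9 → DC: 38+14+19+31+29 = 131
DC → S9 → K6 → L1 → A7 → DC: 29+30+33+19+39 = 150
DC → S9 → K6 → A7 → L1 → DC: 29+30+14+19+21 = 113
DC → S9 → L1 → K6 → A7 → DC: 29+31+33+14+39 = 146
DC → S9 → A7 → K6 → L1 → DC: 29+38+14+33+21 = 135
DC → L1 → K6 → S9 → A7 → DC: 21+33+30+38+39 = 161
DC → L1 → S9 → K6 → A7 → DC: 21+31+30+14+39 = 135
The minimum is 113.
One optimal route: DC → S9 → K6 → A7 → L1 → DC (or its reverse).

113 m — the shortest possible round trip.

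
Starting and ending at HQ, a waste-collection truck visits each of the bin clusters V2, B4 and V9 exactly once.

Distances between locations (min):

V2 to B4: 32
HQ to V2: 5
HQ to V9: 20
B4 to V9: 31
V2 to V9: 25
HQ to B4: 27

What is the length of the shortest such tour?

With 3 stops there are 3!/2 = 3 distinct round trips (a route and its reverse cost the same).
HQ→V2→B4→V9→HQ: 5+32+31+20 = 88
HQ→V2→V9→B4→HQ: 5+25+31+27 = 88
HQ→B4→V2→V9→HQ: 27+32+25+20 = 104
The minimum is 88.
One optimal route: HQ → V2 → B4 → V9 → HQ (or its reverse).

Minimum total distance: 88 min.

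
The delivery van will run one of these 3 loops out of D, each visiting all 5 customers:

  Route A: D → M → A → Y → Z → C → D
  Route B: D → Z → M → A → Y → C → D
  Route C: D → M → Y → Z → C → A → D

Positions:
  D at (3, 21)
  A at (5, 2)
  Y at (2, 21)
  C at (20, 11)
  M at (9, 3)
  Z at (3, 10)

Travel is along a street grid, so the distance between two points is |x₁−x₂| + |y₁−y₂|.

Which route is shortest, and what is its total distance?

Shortest is Route B, total 106.

Route A: 24 + 5 + 22 + 12 + 18 + 27 = 108
Route B: 11 + 13 + 5 + 22 + 28 + 27 = 106
Route C: 24 + 25 + 12 + 18 + 24 + 21 = 124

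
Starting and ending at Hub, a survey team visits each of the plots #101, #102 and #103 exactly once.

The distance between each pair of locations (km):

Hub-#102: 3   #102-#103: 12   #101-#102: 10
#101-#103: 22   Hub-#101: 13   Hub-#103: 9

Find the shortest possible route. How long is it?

44 km — the shortest possible round trip.

With 3 stops there are 3!/2 = 3 distinct round trips (a route and its reverse cost the same).
Hub - #101 - #102 - #103 - Hub: 13+10+12+9 = 44
Hub - #101 - #103 - #102 - Hub: 13+22+12+3 = 50
Hub - #102 - #101 - #103 - Hub: 3+10+22+9 = 44
The minimum is 44.
One optimal route: Hub → #101 → #102 → #103 → Hub (or its reverse).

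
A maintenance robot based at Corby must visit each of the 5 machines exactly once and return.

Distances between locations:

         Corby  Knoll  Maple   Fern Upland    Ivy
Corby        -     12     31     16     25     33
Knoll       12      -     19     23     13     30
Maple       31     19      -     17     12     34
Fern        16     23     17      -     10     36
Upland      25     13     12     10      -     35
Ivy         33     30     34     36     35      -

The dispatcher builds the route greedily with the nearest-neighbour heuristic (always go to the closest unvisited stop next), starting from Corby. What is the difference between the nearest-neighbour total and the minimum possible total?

Corby: Knoll=12, Fern=16, Upland=25, Maple=31, Ivy=33 ⇒ Knoll
Knoll: Upland=13, Maple=19, Fern=23, Ivy=30 ⇒ Upland
Upland: Fern=10, Maple=12, Ivy=35 ⇒ Fern
Fern: Maple=17, Ivy=36 ⇒ Maple
Maple: Ivy=34 ⇒ Ivy
NN route Corby → Knoll → Upland → Fern → Maple → Ivy → Corby costs 119.
Optimal: Corby → Knoll → Ivy → Maple → Upland → Fern → Corby costs 114 (by enumerating all 60 distinct tours).
Excess = 119 − 114 = 5.

The nearest-neighbour route is 5 longer than optimal.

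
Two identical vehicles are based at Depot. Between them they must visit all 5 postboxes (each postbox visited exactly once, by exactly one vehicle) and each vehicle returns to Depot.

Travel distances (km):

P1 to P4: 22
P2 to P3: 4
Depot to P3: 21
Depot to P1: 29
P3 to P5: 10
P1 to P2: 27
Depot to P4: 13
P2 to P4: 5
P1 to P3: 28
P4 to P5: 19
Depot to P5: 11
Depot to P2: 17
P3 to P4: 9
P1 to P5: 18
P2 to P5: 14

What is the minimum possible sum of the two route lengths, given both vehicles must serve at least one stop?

Check every non-empty split of the stops between the two vehicles; for each half take its own optimal tour:
  {P1} + {P2, P3, P4, P5}: 58 + 43 = 101
  {P2} + {P1, P3, P4, P5}: 34 + 79 = 113
  {P1, P2} + {P3, P4, P5}: 73 + 43 = 116
  {P3} + {P1, P2, P4, P5}: 42 + 73 = 115
  {P1, P3} + {P2, P4, P5}: 78 + 43 = 121
  {P2, P3} + {P1, P4, P5}: 42 + 64 = 106
  … (15 splits in total)
Best: vehicle 1 Depot → P1 → Depot = 58; vehicle 2 Depot → P4 → P2 → P3 → P5 → Depot = 43; combined 101.

Minimum combined distance: 101 km.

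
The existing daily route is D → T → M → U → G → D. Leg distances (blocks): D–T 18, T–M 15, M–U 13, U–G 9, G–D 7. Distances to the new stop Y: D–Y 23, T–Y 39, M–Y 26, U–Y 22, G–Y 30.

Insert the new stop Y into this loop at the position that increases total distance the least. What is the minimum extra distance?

+35 blocks — insert Y between M and U.

Insertion cost between consecutive stops i–j is d(i,Y) + d(Y,j) − d(i,j):
  between D and T: 23 + 39 − 18 = 44
  between T and M: 39 + 26 − 15 = 50
  between M and U: 26 + 22 − 13 = 35
  between U and G: 22 + 30 − 9 = 43
  between G and D: 30 + 23 − 7 = 46
Cheapest insertion is between M and U, adding 35.
New total = 62 + 35 = 97.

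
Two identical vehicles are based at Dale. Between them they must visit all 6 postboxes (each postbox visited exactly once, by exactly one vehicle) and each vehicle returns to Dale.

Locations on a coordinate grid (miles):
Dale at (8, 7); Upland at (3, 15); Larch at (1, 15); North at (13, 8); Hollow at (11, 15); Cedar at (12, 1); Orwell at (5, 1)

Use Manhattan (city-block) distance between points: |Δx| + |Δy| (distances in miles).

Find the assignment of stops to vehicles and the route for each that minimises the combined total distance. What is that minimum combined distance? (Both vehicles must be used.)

Check every non-empty split of the stops between the two vehicles; for each half take its own optimal tour:
  {Upland} + {Larch, North, Hollow, Cedar, Orwell}: 26 + 58 = 84
  {Larch} + {Upland, North, Hollow, Cedar, Orwell}: 30 + 54 = 84
  {Upland, Larch} + {North, Hollow, Cedar, Orwell}: 30 + 44 = 74
  {North} + {Upland, Larch, Hollow, Cedar, Orwell}: 12 + 56 = 68
  {Upland, North} + {Larch, Hollow, Cedar, Orwell}: 36 + 56 = 92
  {Larch, North} + {Upland, Hollow, Cedar, Orwell}: 40 + 52 = 92
  … (31 splits in total)
  {Upland, Larch, Hollow} + {North, Cedar, Orwell}: 36 + 30 = 66  ← best
Best: vehicle 1 Dale → Upland → Larch → Hollow → Dale = 36; vehicle 2 Dale → North → Cedar → Orwell → Dale = 30; combined 66.

Minimum combined distance: 66 miles.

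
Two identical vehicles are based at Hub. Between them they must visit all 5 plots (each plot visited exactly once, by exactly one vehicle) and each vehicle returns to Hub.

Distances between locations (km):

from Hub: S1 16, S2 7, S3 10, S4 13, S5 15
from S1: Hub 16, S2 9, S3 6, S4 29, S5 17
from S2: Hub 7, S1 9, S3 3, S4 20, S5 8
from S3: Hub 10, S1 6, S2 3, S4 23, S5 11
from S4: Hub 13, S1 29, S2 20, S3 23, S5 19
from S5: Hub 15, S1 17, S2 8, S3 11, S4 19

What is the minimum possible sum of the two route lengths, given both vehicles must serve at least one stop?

Minimum combined distance: 74 km.

There are 2^4 − 1 = 15 ways to divide the 5 stops into two non-empty groups. For each, the best each vehicle can do is its own shortest tour through its group:
  {S1} + {S2, S3, S4, S5}: 32 + 53 = 85
  {S2} + {S1, S3, S4, S5}: 14 + 65 = 79
  {S1, S2} + {S3, S4, S5}: 32 + 53 = 85
  {S3} + {S1, S2, S4, S5}: 20 + 65 = 85
  {S1, S3} + {S2, S4, S5}: 32 + 47 = 79
  {S2, S3} + {S1, S4, S5}: 20 + 65 = 85
  … (15 splits in total)
  {S4} + {S1, S2, S3, S5}: 26 + 48 = 74  ← best
Best: vehicle 1 Hub → S4 → Hub = 26; vehicle 2 Hub → S1 → S3 → S2 → S5 → Hub = 48; combined 74.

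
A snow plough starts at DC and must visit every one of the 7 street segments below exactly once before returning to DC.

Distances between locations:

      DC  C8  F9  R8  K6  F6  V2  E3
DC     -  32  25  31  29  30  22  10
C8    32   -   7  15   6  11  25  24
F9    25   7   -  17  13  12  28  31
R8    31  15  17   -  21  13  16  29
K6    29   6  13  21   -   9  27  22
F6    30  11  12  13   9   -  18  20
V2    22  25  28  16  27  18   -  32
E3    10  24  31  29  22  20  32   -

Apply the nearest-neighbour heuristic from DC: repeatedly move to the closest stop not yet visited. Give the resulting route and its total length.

From DC: distances to unvisited — E3=10, V2=22, F9=25, K6=29, F6=30, R8=31, C8=32. Nearest is E3 (10).
From E3: distances to unvisited — F6=20, K6=22, C8=24, R8=29, F9=31, V2=32. Nearest is F6 (20).
From F6: distances to unvisited — K6=9, C8=11, F9=12, R8=13, V2=18. Nearest is K6 (9).
From K6: distances to unvisited — C8=6, F9=13, R8=21, V2=27. Nearest is C8 (6).
From C8: distances to unvisited — F9=7, R8=15, V2=25. Nearest is F9 (7).
From F9: distances to unvisited — R8=17, V2=28. Nearest is R8 (17).
From R8: distances to unvisited — V2=16. Nearest is V2 (16).
Return V2→DC: 22.
Total = 10 + 20 + 9 + 6 + 7 + 17 + 16 + 22 = 107.

107 along DC → E3 → F6 → K6 → C8 → F9 → R8 → V2 → DC.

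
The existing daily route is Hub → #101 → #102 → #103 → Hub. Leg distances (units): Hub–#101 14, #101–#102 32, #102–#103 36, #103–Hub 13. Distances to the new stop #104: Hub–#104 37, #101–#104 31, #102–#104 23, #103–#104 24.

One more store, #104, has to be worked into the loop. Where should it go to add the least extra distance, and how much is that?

Insertion cost between consecutive stops i–j is d(i,#104) + d(#104,j) − d(i,j):
  between Hub and #101: 37 + 31 − 14 = 54
  between #101 and #102: 31 + 23 − 32 = 22
  between #102 and #103: 23 + 24 − 36 = 11
  between #103 and Hub: 24 + 37 − 13 = 48
Cheapest insertion is between #102 and #103, adding 11.
New total = 95 + 11 = 106.

Adding 11 by placing #104 on the #102–#103 leg.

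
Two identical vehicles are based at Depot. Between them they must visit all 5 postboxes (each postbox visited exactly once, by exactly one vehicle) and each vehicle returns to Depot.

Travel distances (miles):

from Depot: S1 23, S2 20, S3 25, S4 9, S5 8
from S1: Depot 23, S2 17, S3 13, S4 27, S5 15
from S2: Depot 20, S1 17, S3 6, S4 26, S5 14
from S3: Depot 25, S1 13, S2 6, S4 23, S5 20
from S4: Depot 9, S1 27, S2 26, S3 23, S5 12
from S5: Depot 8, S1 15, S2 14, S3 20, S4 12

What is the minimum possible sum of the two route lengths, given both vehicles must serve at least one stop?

Minimum combined distance: 80 miles.

Check every non-empty split of the stops between the two vehicles; for each half take its own optimal tour:
  {S1} + {S2, S3, S4, S5}: 46 + 60 = 106
  {S2} + {S1, S3, S4, S5}: 40 + 68 = 108
  {S1, S2} + {S3, S4, S5}: 60 + 60 = 120
  {S3} + {S1, S2, S4, S5}: 50 + 73 = 123
  {S1, S3} + {S2, S4, S5}: 61 + 55 = 116
  {S2, S3} + {S1, S4, S5}: 51 + 59 = 110
  … (15 splits in total)
  {S4} + {S1, S2, S3, S5}: 18 + 62 = 80  ← best
Best: vehicle 1 Depot → S4 → Depot = 18; vehicle 2 Depot → S2 → S3 → S1 → S5 → Depot = 62; combined 80.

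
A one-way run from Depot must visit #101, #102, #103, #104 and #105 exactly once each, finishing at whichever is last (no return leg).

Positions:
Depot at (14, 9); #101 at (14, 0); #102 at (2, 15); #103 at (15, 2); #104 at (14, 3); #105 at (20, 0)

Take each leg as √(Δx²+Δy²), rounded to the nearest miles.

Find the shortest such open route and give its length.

There are 5! = 120 possible orderings.
Depot → #101 → #102 → #103 → #104 → #105: 9+19+18+1+7 = 54
Depot → #101 → #102 → #103 → #105 → #104: 9+19+18+5+7 = 58
Depot → #101 → #102 → #104 → #103 → #105: 9+19+17+1+5 = 51
Depot → #101 → #102 → #104 → #105 → #103: 9+19+17+7+5 = 57
Depot → #101 → #102 → #105 → #103 → #104: 9+19+23+5+1 = 57
Depot → #101 → #102 → #105 → #104 → #103: 9+19+23+7+1 = 59
Depot → #101 → #103 → #102 → #104 → #105: 9+2+18+17+7 = 53
Depot → #101 → #103 → #102 → #105 → #104: 9+2+18+23+7 = 59
Depot → #101 → #103 → #104 → #102 → #105: 9+2+1+17+23 = 52
Depot → #101 → #103 → #104 → #105 → #102: 9+2+1+7+23 = 42
Depot → #101 → #103 → #105 → #102 → #104: 9+2+5+23+17 = 56
Depot → #101 → #103 → #105 → #104 → #102: 9+2+5+7+17 = 40
Depot → #101 → #104 → #102 → #103 → #105: 9+3+17+18+5 = 52
Depot → #101 → #104 → #102 → #105 → #103: 9+3+17+23+5 = 57
… (106 more)
Depot → #104 → #103 → #105 → #101 → #102: 6+1+5+6+19 = 37  ← best
The minimum is 37.
One shortest path: Depot → #104 → #103 → #105 → #101 → #102.

Minimum one-way distance = 37 miles.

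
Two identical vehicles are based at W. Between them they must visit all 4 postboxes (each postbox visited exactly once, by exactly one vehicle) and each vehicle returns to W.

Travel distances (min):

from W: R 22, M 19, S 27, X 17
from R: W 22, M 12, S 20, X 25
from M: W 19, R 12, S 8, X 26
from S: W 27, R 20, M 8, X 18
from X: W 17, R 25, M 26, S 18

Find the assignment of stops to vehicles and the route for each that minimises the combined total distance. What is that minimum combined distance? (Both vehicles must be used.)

Try each way of splitting the stops between the two vehicles (each non-empty) and, for each split, find the best tour for each vehicle:
  {R} + {M, S, X}: 44 + 62 = 106
  {M} + {R, S, X}: 38 + 77 = 115
  {R, M} + {S, X}: 53 + 62 = 115
  {S} + {R, M, X}: 54 + 73 = 127
  {R, S} + {M, X}: 69 + 62 = 131
  {M, S} + {R, X}: 54 + 64 = 118
  … (7 splits in total)
  {R, M, S} + {X}: 69 + 34 = 103  ← best
Best: vehicle 1 W → R → M → S → W = 69; vehicle 2 W → X → W = 34; combined 103.

Minimum combined distance: 103 min.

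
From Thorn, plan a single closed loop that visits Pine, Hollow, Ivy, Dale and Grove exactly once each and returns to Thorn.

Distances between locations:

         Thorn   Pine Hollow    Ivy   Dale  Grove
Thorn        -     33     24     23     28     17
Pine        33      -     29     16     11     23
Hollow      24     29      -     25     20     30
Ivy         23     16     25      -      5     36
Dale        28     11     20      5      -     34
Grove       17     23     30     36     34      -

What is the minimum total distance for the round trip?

Minimum total distance: 105.

Thorn → Pine → Hollow → Ivy → Dale → Grove → Thorn: 33+29+25+5+34+17 = 143
Thorn → Pine → Hollow → Ivy → Grove → Dale → Thorn: 33+29+25+36+34+28 = 185
Thorn → Pine → Hollow → Dale → Ivy → Grove → Thorn: 33+29+20+5+36+17 = 140
Thorn → Pine → Hollow → Dale → Grove → Ivy → Thorn: 33+29+20+34+36+23 = 175
Thorn → Pine → Hollow → Grove → Ivy → Dale → Thorn: 33+29+30+36+5+28 = 161
Thorn → Pine → Hollow → Grove → Dale → Ivy → Thorn: 33+29+30+34+5+23 = 154
Thorn → Pine → Ivy → Hollow → Dale → Grove → Thorn: 33+16+25+20+34+17 = 145
Thorn → Pine → Ivy → Hollow → Grove → Dale → Thorn: 33+16+25+30+34+28 = 166
Thorn → Pine → Ivy → Dale → Hollow → Grove → Thorn: 33+16+5+20+30+17 = 121
Thorn → Pine → Ivy → Dale → Grove → Hollow → Thorn: 33+16+5+34+30+24 = 142
Thorn → Pine → Ivy → Grove → Hollow → Dale → Thorn: 33+16+36+30+20+28 = 163
Thorn → Pine → Ivy → Grove → Dale → Hollow → Thorn: 33+16+36+34+20+24 = 163
Thorn → Pine → Dale → Hollow → Ivy → Grove → Thorn: 33+11+20+25+36+17 = 142
Thorn → Pine → Dale → Hollow → Grove → Ivy → Thorn: 33+11+20+30+36+23 = 153
… (46 more)
Thorn → Hollow → Ivy → Dale → Pine → Grove → Thorn: 24+25+5+11+23+17 = 105  ← best
The minimum is 105.
One optimal route: Thorn → Hollow → Ivy → Dale → Pine → Grove → Thorn (or its reverse).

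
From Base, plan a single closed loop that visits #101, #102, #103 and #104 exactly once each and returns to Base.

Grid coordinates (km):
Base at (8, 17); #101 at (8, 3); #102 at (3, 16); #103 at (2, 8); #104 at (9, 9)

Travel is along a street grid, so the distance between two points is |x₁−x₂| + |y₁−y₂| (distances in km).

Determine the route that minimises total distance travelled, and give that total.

With 4 stops there are 4!/2 = 12 distinct round trips (a route and its reverse cost the same).
Base → #101 → #102 → #103 → #104 → Base: 14+18+9+8+9 = 58
Base → #101 → #102 → #104 → #103 → Base: 14+18+13+8+15 = 68
Base → #101 → #103 → #102 → #104 → Base: 14+11+9+13+9 = 56
Base → #101 → #103 → #104 → #102 → Base: 14+11+8+13+6 = 52
Base → #101 → #104 → #102 → #103 → Base: 14+7+13+9+15 = 58
Base → #101 → #104 → #103 → #102 → Base: 14+7+8+9+6 = 44
Base → #102 → #101 → #103 → #104 → Base: 6+18+11+8+9 = 52
Base → #102 → #101 → #104 → #103 → Base: 6+18+7+8+15 = 54
Base → #102 → #103 → #101 → #104 → Base: 6+9+11+7+9 = 42
Base → #102 → #104 → #101 → #103 → Base: 6+13+7+11+15 = 52
Base → #103 → #101 → #102 → #104 → Base: 15+11+18+13+9 = 66
Base → #103 → #102 → #101 → #104 → Base: 15+9+18+7+9 = 58
The minimum is 42.
One optimal route: Base → #102 → #103 → #101 → #104 → Base (or its reverse).

Shortest round trip = 42 km.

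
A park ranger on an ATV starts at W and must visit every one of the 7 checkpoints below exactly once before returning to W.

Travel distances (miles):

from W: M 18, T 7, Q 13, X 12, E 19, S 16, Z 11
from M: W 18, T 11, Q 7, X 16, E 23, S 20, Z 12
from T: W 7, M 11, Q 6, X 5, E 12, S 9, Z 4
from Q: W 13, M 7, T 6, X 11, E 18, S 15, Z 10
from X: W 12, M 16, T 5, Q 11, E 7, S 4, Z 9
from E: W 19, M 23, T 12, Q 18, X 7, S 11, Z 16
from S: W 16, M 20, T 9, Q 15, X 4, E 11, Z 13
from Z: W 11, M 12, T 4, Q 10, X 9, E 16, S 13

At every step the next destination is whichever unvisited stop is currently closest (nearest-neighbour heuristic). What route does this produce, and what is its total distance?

At W the remaining stops are T 7, Z 11, X 12, Q 13, S 16, M 18, E 19; go to T.
At T the remaining stops are Z 4, X 5, Q 6, S 9, M 11, E 12; go to Z.
At Z the remaining stops are X 9, Q 10, M 12, S 13, E 16; go to X.
At X the remaining stops are S 4, E 7, Q 11, M 16; go to S.
At S the remaining stops are E 11, Q 15, M 20; go to E.
At E the remaining stops are Q 18, M 23; go to Q.
At Q the remaining stops are M 7; go to M.
Return M→W: 18.
Total = 7 + 4 + 9 + 4 + 11 + 18 + 7 + 18 = 78.

Total distance 78 miles via the nearest-neighbour route W → T → Z → X → S → E → Q → M → W.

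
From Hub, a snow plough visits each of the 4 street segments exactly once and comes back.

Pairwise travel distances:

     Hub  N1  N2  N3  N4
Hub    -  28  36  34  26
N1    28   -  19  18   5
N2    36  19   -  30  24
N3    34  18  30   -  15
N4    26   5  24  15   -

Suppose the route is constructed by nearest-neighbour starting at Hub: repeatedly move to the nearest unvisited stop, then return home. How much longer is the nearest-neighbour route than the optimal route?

From Hub: N4=26, N1=28, N3=34, N2=36 → choose N4 (26).
From N4: N1=5, N3=15, N2=24 → choose N1 (5).
From N1: N3=18, N2=19 → choose N3 (18).
From N3: N2=30 → choose N2 (30).
NN route Hub → N4 → N1 → N3 → N2 → Hub costs 115.
Optimal: Hub → N2 → N1 → N4 → N3 → Hub costs 109 (by enumerating all 12 distinct tours).
Excess = 115 − 109 = 6.

The nearest-neighbour route is 6 longer than optimal.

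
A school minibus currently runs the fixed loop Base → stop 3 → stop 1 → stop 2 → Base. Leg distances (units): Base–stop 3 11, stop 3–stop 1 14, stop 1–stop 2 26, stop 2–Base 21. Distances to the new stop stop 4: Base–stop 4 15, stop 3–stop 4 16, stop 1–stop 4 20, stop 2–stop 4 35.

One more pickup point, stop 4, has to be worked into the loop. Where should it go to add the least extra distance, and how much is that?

Insertion cost between consecutive stops i–j is d(i,stop 4) + d(stop 4,j) − d(i,j):
  between Base and stop 3: 15 + 16 − 11 = 20
  between stop 3 and stop 1: 16 + 20 − 14 = 22
  between stop 1 and stop 2: 20 + 35 − 26 = 29
  between stop 2 and Base: 35 + 15 − 21 = 29
Cheapest insertion is between Base and stop 3, adding 20.
New total = 72 + 20 = 92.

Minimum extra distance: 20, inserting stop 4 between Base and stop 3.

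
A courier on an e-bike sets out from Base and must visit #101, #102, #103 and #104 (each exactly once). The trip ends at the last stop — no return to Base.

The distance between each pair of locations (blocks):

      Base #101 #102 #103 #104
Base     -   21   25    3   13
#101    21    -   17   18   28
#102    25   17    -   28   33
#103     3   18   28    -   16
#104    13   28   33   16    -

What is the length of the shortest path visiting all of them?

There are 4! = 24 possible orderings.
Base→#101→#102→#103→#104: 21+17+28+16 = 82
Base→#101→#102→#104→#103: 21+17+33+16 = 87
Base→#101→#103→#102→#104: 21+18+28+33 = 100
Base→#101→#103→#104→#102: 21+18+16+33 = 88
Base→#101→#104→#102→#103: 21+28+33+28 = 110
Base→#101→#104→#103→#102: 21+28+16+28 = 93
Base→#102→#101→#103→#104: 25+17+18+16 = 76
Base→#102→#101→#104→#103: 25+17+28+16 = 86
Base→#102→#103→#101→#104: 25+28+18+28 = 99
Base→#102→#103→#104→#101: 25+28+16+28 = 97
Base→#102→#104→#101→#103: 25+33+28+18 = 104
Base→#102→#104→#103→#101: 25+33+16+18 = 92
Base→#103→#101→#102→#104: 3+18+17+33 = 71
Base→#103→#101→#104→#102: 3+18+28+33 = 82
… (10 more)
Base→#103→#104→#101→#102: 3+16+28+17 = 64  ← best
The minimum is 64.
One shortest path: Base → #103 → #104 → #101 → #102.

Shortest open route: 64 blocks.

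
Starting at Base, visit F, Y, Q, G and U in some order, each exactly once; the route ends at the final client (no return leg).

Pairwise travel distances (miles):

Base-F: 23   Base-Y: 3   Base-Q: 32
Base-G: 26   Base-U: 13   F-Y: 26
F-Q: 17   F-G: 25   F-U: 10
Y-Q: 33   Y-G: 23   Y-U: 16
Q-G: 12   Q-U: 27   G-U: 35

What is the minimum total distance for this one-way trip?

Minimum one-way distance = 58 miles.

There are 5! = 120 possible orderings.
Base→F→Y→Q→G→U: 23+26+33+12+35 = 129
Base→F→Y→Q→U→G: 23+26+33+27+35 = 144
Base→F→Y→G→Q→U: 23+26+23+12+27 = 111
Base→F→Y→G→U→Q: 23+26+23+35+27 = 134
Base→F→Y→U→Q→G: 23+26+16+27+12 = 104
Base→F→Y→U→G→Q: 23+26+16+35+12 = 112
Base→F→Q→Y→G→U: 23+17+33+23+35 = 131
Base→F→Q→Y→U→G: 23+17+33+16+35 = 124
Base→F→Q→G→Y→U: 23+17+12+23+16 = 91
Base→F→Q→G→U→Y: 23+17+12+35+16 = 103
Base→F→Q→U→Y→G: 23+17+27+16+23 = 106
Base→F→Q→U→G→Y: 23+17+27+35+23 = 125
Base→F→G→Y→Q→U: 23+25+23+33+27 = 131
Base→F→G→Y→U→Q: 23+25+23+16+27 = 114
… (106 more)
Base→Y→U→F→Q→G: 3+16+10+17+12 = 58  ← best
The minimum is 58.
One shortest path: Base → Y → U → F → Q → G.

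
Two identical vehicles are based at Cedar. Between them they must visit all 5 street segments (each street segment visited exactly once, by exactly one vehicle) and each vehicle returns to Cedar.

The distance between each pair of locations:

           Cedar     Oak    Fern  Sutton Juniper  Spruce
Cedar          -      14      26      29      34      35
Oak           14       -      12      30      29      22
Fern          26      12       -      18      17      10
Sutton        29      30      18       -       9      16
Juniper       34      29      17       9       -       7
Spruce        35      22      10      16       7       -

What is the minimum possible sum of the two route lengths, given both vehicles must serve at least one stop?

Try each way of splitting the stops between the two vehicles (each non-empty) and, for each split, find the best tour for each vehicle:
  {Oak} + {Fern, Sutton, Juniper, Spruce}: 28 + 81 = 109
  {Fern} + {Oak, Sutton, Juniper, Spruce}: 52 + 81 = 133
  {Oak, Fern} + {Sutton, Juniper, Spruce}: 52 + 80 = 132
  {Sutton} + {Oak, Fern, Juniper, Spruce}: 58 + 77 = 135
  {Oak, Sutton} + {Fern, Juniper, Spruce}: 73 + 77 = 150
  {Fern, Sutton} + {Oak, Juniper, Spruce}: 73 + 77 = 150
  … (15 splits in total)
Best: vehicle 1 Cedar → Oak → Cedar = 28; vehicle 2 Cedar → Fern → Spruce → Juniper → Sutton → Cedar = 81; combined 109.

Minimum combined distance: 109.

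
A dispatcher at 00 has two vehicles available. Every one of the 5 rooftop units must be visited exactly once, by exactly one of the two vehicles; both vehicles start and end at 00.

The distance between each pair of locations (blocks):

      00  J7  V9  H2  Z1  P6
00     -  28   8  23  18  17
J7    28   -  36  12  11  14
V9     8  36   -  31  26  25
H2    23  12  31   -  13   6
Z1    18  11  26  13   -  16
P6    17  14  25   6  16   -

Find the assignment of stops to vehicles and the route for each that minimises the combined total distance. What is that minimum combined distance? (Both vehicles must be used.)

Minimum combined distance: 80 blocks.

Try each way of splitting the stops between the two vehicles (each non-empty) and, for each split, find the best tour for each vehicle:
  {J7} + {V9, H2, Z1, P6}: 56 + 70 = 126
  {V9} + {J7, H2, Z1, P6}: 16 + 64 = 80
  {J7, V9} + {H2, Z1, P6}: 72 + 54 = 126
  {H2} + {J7, V9, Z1, P6}: 46 + 76 = 122
  {J7, H2} + {V9, Z1, P6}: 63 + 67 = 130
  {V9, H2} + {J7, Z1, P6}: 62 + 60 = 122
  … (15 splits in total)
Best: vehicle 1 00 → V9 → 00 = 16; vehicle 2 00 → Z1 → J7 → H2 → P6 → 00 = 64; combined 80.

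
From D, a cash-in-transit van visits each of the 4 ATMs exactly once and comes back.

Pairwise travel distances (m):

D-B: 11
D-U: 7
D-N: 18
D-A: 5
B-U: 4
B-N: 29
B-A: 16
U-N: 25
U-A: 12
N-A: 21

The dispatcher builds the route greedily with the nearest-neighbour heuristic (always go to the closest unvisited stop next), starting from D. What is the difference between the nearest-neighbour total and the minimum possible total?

Excess over optimum: 2 m.

D: A=5, U=7, B=11, N=18 ⇒ A
A: U=12, B=16, N=21 ⇒ U
U: B=4, N=25 ⇒ B
B: N=29 ⇒ N
NN route D → A → U → B → N → D costs 68.
Optimal: D → B → U → N → A → D costs 66 (by enumerating all 12 distinct tours).
Excess = 68 − 66 = 2.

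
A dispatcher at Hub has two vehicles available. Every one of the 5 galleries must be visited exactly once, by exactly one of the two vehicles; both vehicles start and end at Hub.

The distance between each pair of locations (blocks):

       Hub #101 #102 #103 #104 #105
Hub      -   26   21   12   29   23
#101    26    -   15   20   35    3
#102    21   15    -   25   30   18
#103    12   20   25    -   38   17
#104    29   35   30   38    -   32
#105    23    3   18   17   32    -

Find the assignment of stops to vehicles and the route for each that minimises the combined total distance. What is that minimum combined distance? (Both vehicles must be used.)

Try each way of splitting the stops between the two vehicles (each non-empty) and, for each split, find the best tour for each vehicle:
  {#101} + {#102, #103, #104, #105}: 52 + 106 = 158
  {#102} + {#101, #103, #104, #105}: 42 + 96 = 138
  {#101, #102} + {#103, #104, #105}: 62 + 90 = 152
  {#103} + {#101, #102, #104, #105}: 24 + 100 = 124
  {#101, #103} + {#102, #104, #105}: 58 + 100 = 158
  {#102, #103} + {#101, #104, #105}: 58 + 90 = 148
  … (15 splits in total)
Best: vehicle 1 Hub → #103 → Hub = 24; vehicle 2 Hub → #102 → #101 → #105 → #104 → Hub = 100; combined 124.

124 blocks — the smallest possible combined total.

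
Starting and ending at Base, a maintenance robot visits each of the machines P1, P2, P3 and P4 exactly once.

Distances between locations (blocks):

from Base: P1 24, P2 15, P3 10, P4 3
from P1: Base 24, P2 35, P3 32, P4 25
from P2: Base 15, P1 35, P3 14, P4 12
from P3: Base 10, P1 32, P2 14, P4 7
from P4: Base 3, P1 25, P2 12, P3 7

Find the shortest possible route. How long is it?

83 blocks — the shortest possible round trip.

Base - P1 - P2 - P3 - P4 - Base: 24+35+14+7+3 = 83
Base - P1 - P2 - P4 - P3 - Base: 24+35+12+7+10 = 88
Base - P1 - P3 - P2 - P4 - Base: 24+32+14+12+3 = 85
Base - P1 - P3 - P4 - P2 - Base: 24+32+7+12+15 = 90
Base - P1 - P4 - P2 - P3 - Base: 24+25+12+14+10 = 85
Base - P1 - P4 - P3 - P2 - Base: 24+25+7+14+15 = 85
Base - P2 - P1 - P3 - P4 - Base: 15+35+32+7+3 = 92
Base - P2 - P1 - P4 - P3 - Base: 15+35+25+7+10 = 92
Base - P2 - P3 - P1 - P4 - Base: 15+14+32+25+3 = 89
Base - P2 - P4 - P1 - P3 - Base: 15+12+25+32+10 = 94
Base - P3 - P1 - P2 - P4 - Base: 10+32+35+12+3 = 92
Base - P3 - P2 - P1 - P4 - Base: 10+14+35+25+3 = 87
The minimum is 83.
One optimal route: Base → P1 → P2 → P3 → P4 → Base (or its reverse).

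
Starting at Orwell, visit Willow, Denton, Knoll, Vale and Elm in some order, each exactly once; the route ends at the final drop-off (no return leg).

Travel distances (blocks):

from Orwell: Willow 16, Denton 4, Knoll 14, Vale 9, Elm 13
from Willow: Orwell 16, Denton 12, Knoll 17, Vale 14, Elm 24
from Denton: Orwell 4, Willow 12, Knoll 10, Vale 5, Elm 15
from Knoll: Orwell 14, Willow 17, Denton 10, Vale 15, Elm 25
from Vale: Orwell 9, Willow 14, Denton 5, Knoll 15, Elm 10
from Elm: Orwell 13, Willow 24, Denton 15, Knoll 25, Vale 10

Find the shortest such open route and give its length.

Minimum one-way distance = 55 blocks.

There are 5! = 120 possible orderings.
Orwell → Willow → Denton → Knoll → Vale → Elm: 16+12+10+15+10 = 63
Orwell → Willow → Denton → Knoll → Elm → Vale: 16+12+10+25+10 = 73
Orwell → Willow → Denton → Vale → Knoll → Elm: 16+12+5+15+25 = 73
Orwell → Willow → Denton → Vale → Elm → Knoll: 16+12+5+10+25 = 68
Orwell → Willow → Denton → Elm → Knoll → Vale: 16+12+15+25+15 = 83
Orwell → Willow → Denton → Elm → Vale → Knoll: 16+12+15+10+15 = 68
Orwell → Willow → Knoll → Denton → Vale → Elm: 16+17+10+5+10 = 58
Orwell → Willow → Knoll → Denton → Elm → Vale: 16+17+10+15+10 = 68
Orwell → Willow → Knoll → Vale → Denton → Elm: 16+17+15+5+15 = 68
Orwell → Willow → Knoll → Vale → Elm → Denton: 16+17+15+10+15 = 73
Orwell → Willow → Knoll → Elm → Denton → Vale: 16+17+25+15+5 = 78
Orwell → Willow → Knoll → Elm → Vale → Denton: 16+17+25+10+5 = 73
Orwell → Willow → Vale → Denton → Knoll → Elm: 16+14+5+10+25 = 70
Orwell → Willow → Vale → Denton → Elm → Knoll: 16+14+5+15+25 = 75
… (106 more)
Orwell → Denton → Knoll → Willow → Vale → Elm: 4+10+17+14+10 = 55  ← best
The minimum is 55.
One shortest path: Orwell → Denton → Knoll → Willow → Vale → Elm.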